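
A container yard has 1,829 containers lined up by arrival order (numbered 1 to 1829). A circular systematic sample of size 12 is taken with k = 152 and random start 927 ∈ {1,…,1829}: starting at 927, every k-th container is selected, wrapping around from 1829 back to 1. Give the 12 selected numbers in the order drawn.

Selection 1: 927
Selection 2: 927 + 152 = 1079
Selection 3: 1079 + 152 = 1231
Selection 4: 1231 + 152 = 1383
Selection 5: 1383 + 152 = 1535
Selection 6: 1535 + 152 = 1687
Selection 7: 1687 + 152 = 1839 → 1839 − 1829 = 10
Selection 8: 10 + 152 = 162
Selection 9: 162 + 152 = 314
Selection 10: 314 + 152 = 466
Selection 11: 466 + 152 = 618
Selection 12: 618 + 152 = 770

927, 1079, 1231, 1383, 1535, 1687, 10, 162, 314, 466, 618, 770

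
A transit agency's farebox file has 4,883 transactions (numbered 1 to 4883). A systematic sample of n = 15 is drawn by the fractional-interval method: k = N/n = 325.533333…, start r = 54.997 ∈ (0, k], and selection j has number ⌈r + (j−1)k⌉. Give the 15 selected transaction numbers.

j=1: r + 0k = 54.997 → ⌈·⌉ = 55
j=2: r + 1k = 380.530333… → ⌈·⌉ = 381
j=3: r + 2k = 706.063666… → ⌈·⌉ = 707
j=4: r + 3k = 1031.597 → ⌈·⌉ = 1032
j=5: r + 4k = 1357.130333… → ⌈·⌉ = 1358
j=6: r + 5k = 1682.663666… → ⌈·⌉ = 1683
j=7: r + 6k = 2008.197 → ⌈·⌉ = 2009
j=8: r + 7k = 2333.730333… → ⌈·⌉ = 2334
j=9: r + 8k = 2659.263666… → ⌈·⌉ = 2660
j=10: r + 9k = 2984.797 → ⌈·⌉ = 2985
j=11: r + 10k = 3310.330333… → ⌈·⌉ = 3311
j=12: r + 11k = 3635.863666… → ⌈·⌉ = 3636
j=13: r + 12k = 3961.397 → ⌈·⌉ = 3962
j=14: r + 13k = 4286.930333… → ⌈·⌉ = 4287
j=15: r + 14k = 4612.463666… → ⌈·⌉ = 4613

55, 381, 707, 1032, 1358, 1683, 2009, 2334, 2660, 2985, 3311, 3636, 3962, 4287, 4613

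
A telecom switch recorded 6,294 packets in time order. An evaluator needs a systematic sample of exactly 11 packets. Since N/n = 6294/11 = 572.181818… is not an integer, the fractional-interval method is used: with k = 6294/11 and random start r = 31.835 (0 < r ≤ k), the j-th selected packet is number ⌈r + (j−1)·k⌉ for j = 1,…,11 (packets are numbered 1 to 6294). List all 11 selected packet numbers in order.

32, 605, 1177, 1749, 2321, 2893, 3465, 4038, 4610, 5182, 5754

j=1: r + 0k = 31.835 → ⌈·⌉ = 32
j=2: r + 1k = 604.016818… → ⌈·⌉ = 605
j=3: r + 2k = 1176.198636… → ⌈·⌉ = 1177
j=4: r + 3k = 1748.380454… → ⌈·⌉ = 1749
j=5: r + 4k = 2320.562272… → ⌈·⌉ = 2321
j=6: r + 5k = 2892.744090… → ⌈·⌉ = 2893
j=7: r + 6k = 3464.925909… → ⌈·⌉ = 3465
j=8: r + 7k = 4037.107727… → ⌈·⌉ = 4038
j=9: r + 8k = 4609.289545… → ⌈·⌉ = 4610
j=10: r + 9k = 5181.471363… → ⌈·⌉ = 5182
j=11: r + 10k = 5753.653181… → ⌈·⌉ = 5754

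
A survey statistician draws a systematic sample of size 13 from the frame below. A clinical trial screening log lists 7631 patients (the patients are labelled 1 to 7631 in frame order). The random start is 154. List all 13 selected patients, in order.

154, 741, 1328, 1915, 2502, 3089, 3676, 4263, 4850, 5437, 6024, 6611, 7198

k = N/n = 7631/13 = 587
patient 1: 154
patient 2: 154 + 587 = 741
patient 3: 741 + 587 = 1328
patient 4: 1328 + 587 = 1915
patient 5: 1915 + 587 = 2502
patient 6: 2502 + 587 = 3089
patient 7: 3089 + 587 = 3676
patient 8: 3676 + 587 = 4263
patient 9: 4263 + 587 = 4850
patient 10: 4850 + 587 = 5437
patient 11: 5437 + 587 = 6024
patient 12: 6024 + 587 = 6611
patient 13: 6611 + 587 = 7198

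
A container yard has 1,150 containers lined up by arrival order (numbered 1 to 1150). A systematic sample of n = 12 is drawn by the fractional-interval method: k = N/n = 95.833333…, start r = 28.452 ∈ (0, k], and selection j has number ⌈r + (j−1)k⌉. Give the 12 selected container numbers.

29, 125, 221, 316, 412, 508, 604, 700, 796, 891, 987, 1083

j=1: r + 0k = 28.452 → ⌈·⌉ = 29
j=2: r + 1k = 124.285333… → ⌈·⌉ = 125
j=3: r + 2k = 220.118666… → ⌈·⌉ = 221
j=4: r + 3k = 315.952 → ⌈·⌉ = 316
j=5: r + 4k = 411.785333… → ⌈·⌉ = 412
j=6: r + 5k = 507.618666… → ⌈·⌉ = 508
j=7: r + 6k = 603.452 → ⌈·⌉ = 604
j=8: r + 7k = 699.285333… → ⌈·⌉ = 700
j=9: r + 8k = 795.118666… → ⌈·⌉ = 796
j=10: r + 9k = 890.952 → ⌈·⌉ = 891
j=11: r + 10k = 986.785333… → ⌈·⌉ = 987
j=12: r + 11k = 1082.618666… → ⌈·⌉ = 1083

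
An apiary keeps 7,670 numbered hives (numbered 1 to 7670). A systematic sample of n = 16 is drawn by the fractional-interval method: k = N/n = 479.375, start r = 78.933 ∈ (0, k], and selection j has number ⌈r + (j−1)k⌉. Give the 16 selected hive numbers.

j=1: r + 0k = 78.933 → ⌈·⌉ = 79
j=2: r + 1k = 558.308 → ⌈·⌉ = 559
j=3: r + 2k = 1037.683 → ⌈·⌉ = 1038
j=4: r + 3k = 1517.058 → ⌈·⌉ = 1518
j=5: r + 4k = 1996.433 → ⌈·⌉ = 1997
j=6: r + 5k = 2475.808 → ⌈·⌉ = 2476
j=7: r + 6k = 2955.183 → ⌈·⌉ = 2956
j=8: r + 7k = 3434.558 → ⌈·⌉ = 3435
j=9: r + 8k = 3913.933 → ⌈·⌉ = 3914
j=10: r + 9k = 4393.308 → ⌈·⌉ = 4394
j=11: r + 10k = 4872.683 → ⌈·⌉ = 4873
j=12: r + 11k = 5352.058 → ⌈·⌉ = 5353
j=13: r + 12k = 5831.433 → ⌈·⌉ = 5832
j=14: r + 13k = 6310.808 → ⌈·⌉ = 6311
j=15: r + 14k = 6790.183 → ⌈·⌉ = 6791
j=16: r + 15k = 7269.558 → ⌈·⌉ = 7270

79, 559, 1038, 1518, 1997, 2476, 2956, 3435, 3914, 4394, 4873, 5353, 5832, 6311, 6791, 7270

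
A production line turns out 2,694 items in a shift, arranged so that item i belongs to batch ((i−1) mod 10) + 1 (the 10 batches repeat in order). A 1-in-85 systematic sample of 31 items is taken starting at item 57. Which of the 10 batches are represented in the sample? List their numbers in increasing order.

Consecutive selections differ by k = 85, so their batch numbers differ by 85 mod 10 = 5.
gcd(85, 10) = 5, so the sample visits 10/5 = 2 distinct residues mod 10.
Start 57 is batch 7; the batches hit are 2, 7.

2, 7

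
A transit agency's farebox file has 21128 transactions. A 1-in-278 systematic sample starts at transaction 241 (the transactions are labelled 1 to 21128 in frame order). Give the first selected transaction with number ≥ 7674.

7747

k = 278
Steps past start: ⌈(7674 − 241)/278⌉ = ⌈7433/278⌉ = 27
Selected transaction: 241 + 27×278 = 7747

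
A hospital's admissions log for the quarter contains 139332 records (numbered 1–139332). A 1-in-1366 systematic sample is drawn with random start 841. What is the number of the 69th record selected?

93729

k = 1366
69th selection = r + (69−1)·k = 841 + 68×1366 = 841 + 92888 = 93729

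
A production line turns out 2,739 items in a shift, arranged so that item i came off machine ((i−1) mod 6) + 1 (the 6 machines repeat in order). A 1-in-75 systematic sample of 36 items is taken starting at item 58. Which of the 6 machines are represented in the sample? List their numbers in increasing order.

1, 4

Consecutive selections differ by k = 75, so their machine numbers differ by 75 mod 6 = 3.
gcd(75, 6) = 3, so the sample visits 6/3 = 2 distinct residues mod 6.
Start 58 is machine 4; the machines hit are 1, 4.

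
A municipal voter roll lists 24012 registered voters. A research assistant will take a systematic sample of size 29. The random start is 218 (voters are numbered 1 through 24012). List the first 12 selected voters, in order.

k = N/n = 24012/29 = 828
voter 1: 218
voter 2: 218 + 828 = 1046
voter 3: 1046 + 828 = 1874
voter 4: 1874 + 828 = 2702
voter 5: 2702 + 828 = 3530
voter 6: 3530 + 828 = 4358
voter 7: 4358 + 828 = 5186
voter 8: 5186 + 828 = 6014
voter 9: 6014 + 828 = 6842
voter 10: 6842 + 828 = 7670
voter 11: 7670 + 828 = 8498
voter 12: 8498 + 828 = 9326

218, 1046, 1874, 2702, 3530, 4358, 5186, 6014, 6842, 7670, 8498, 9326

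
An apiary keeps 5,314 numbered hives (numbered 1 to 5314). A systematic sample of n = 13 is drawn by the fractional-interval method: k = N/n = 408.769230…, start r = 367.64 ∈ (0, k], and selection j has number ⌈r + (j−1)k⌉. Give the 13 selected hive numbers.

368, 777, 1186, 1594, 2003, 2412, 2821, 3230, 3638, 4047, 4456, 4865, 5273

j=1: r + 0k = 367.64 → ⌈·⌉ = 368
j=2: r + 1k = 776.409230… → ⌈·⌉ = 777
j=3: r + 2k = 1185.178461… → ⌈·⌉ = 1186
j=4: r + 3k = 1593.947692… → ⌈·⌉ = 1594
j=5: r + 4k = 2002.716923… → ⌈·⌉ = 2003
j=6: r + 5k = 2411.486153… → ⌈·⌉ = 2412
j=7: r + 6k = 2820.255384… → ⌈·⌉ = 2821
j=8: r + 7k = 3229.024615… → ⌈·⌉ = 3230
j=9: r + 8k = 3637.793846… → ⌈·⌉ = 3638
j=10: r + 9k = 4046.563076… → ⌈·⌉ = 4047
j=11: r + 10k = 4455.332307… → ⌈·⌉ = 4456
j=12: r + 11k = 4864.101538… → ⌈·⌉ = 4865
j=13: r + 12k = 5272.870769… → ⌈·⌉ = 5273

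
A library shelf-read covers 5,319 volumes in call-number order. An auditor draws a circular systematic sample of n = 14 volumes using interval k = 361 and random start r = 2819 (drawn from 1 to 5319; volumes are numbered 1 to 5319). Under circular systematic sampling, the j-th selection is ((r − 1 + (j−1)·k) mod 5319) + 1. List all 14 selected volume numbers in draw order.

2819, 3180, 3541, 3902, 4263, 4624, 4985, 27, 388, 749, 1110, 1471, 1832, 2193

Selection 1: 2819
Selection 2: 2819 + 361 = 3180
Selection 3: 3180 + 361 = 3541
Selection 4: 3541 + 361 = 3902
Selection 5: 3902 + 361 = 4263
Selection 6: 4263 + 361 = 4624
Selection 7: 4624 + 361 = 4985
Selection 8: 4985 + 361 = 5346 → 5346 − 5319 = 27
Selection 9: 27 + 361 = 388
Selection 10: 388 + 361 = 749
Selection 11: 749 + 361 = 1110
Selection 12: 1110 + 361 = 1471
Selection 13: 1471 + 361 = 1832
Selection 14: 1832 + 361 = 2193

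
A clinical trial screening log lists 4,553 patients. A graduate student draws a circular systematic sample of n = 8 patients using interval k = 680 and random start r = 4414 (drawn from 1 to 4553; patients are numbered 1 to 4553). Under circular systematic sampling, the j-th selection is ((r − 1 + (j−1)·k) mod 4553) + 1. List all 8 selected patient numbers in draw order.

4414, 541, 1221, 1901, 2581, 3261, 3941, 68

Selection 1: 4414
Selection 2: 4414 + 680 = 5094 → 5094 − 4553 = 541
Selection 3: 541 + 680 = 1221
Selection 4: 1221 + 680 = 1901
Selection 5: 1901 + 680 = 2581
Selection 6: 2581 + 680 = 3261
Selection 7: 3261 + 680 = 3941
Selection 8: 3941 + 680 = 4621 → 4621 − 4553 = 68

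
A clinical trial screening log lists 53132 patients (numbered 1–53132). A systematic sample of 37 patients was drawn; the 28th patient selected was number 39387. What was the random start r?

k = 53132/37 = 1436
r = 39387 − (28−1)×1436 = 39387 − 38772 = 615

615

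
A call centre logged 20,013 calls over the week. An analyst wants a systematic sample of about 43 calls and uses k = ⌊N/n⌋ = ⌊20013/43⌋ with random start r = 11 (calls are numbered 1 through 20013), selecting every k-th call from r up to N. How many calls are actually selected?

44

k = ⌊20013/43⌋ = 465
Achieved size = ⌊(20013 − 11)/465⌋ + 1 = ⌊20002/465⌋ + 1 = 43 + 1 = 44
(last selection: 11 + 43×465 = 20006 ≤ 20013; next would be 20471 > 20013)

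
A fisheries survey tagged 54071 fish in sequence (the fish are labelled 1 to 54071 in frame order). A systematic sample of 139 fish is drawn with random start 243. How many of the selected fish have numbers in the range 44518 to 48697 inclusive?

k = 54071/139 = 389
First selection ≥ 44518: 243 + ⌈(44518−243)/389⌉·389 = 243 + 114×389 = 44589
Last selection ≤ 48697: 243 + ⌊(48697−243)/389⌋·389 = 243 + 124×389 = 48479
Count = 124 − 114 + 1 = 11

11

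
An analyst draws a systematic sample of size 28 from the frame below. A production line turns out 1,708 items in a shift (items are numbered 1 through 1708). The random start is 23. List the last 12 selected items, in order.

999, 1060, 1121, 1182, 1243, 1304, 1365, 1426, 1487, 1548, 1609, 1670

k = N/n = 1708/28 = 61
17th selection = 23 + 16×61 = 999
18th: 999 + 61 = 1060
19th: 1060 + 61 = 1121
20th: 1121 + 61 = 1182
21st: 1182 + 61 = 1243
22nd: 1243 + 61 = 1304
23rd: 1304 + 61 = 1365
24th: 1365 + 61 = 1426
25th: 1426 + 61 = 1487
26th: 1487 + 61 = 1548
27th: 1548 + 61 = 1609
28th: 1609 + 61 = 1670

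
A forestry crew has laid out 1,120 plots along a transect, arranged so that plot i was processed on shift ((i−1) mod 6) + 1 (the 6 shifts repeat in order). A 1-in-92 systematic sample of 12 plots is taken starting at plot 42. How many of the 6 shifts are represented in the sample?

3

Consecutive selections differ by k = 92, so their shift numbers differ by 92 mod 6 = 2.
gcd(92, 6) = 2, so the sample visits 6/2 = 3 distinct residues mod 6.
Start 42 is shift 6; the shifts hit are 2, 4, 6.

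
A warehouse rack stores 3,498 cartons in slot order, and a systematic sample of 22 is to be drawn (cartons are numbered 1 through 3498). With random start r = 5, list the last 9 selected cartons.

k = N/n = 3498/22 = 159
14th selection = 5 + 13×159 = 2072
15th: 2072 + 159 = 2231
16th: 2231 + 159 = 2390
17th: 2390 + 159 = 2549
18th: 2549 + 159 = 2708
19th: 2708 + 159 = 2867
20th: 2867 + 159 = 3026
21st: 3026 + 159 = 3185
22nd: 3185 + 159 = 3344

2072, 2231, 2390, 2549, 2708, 2867, 3026, 3185, 3344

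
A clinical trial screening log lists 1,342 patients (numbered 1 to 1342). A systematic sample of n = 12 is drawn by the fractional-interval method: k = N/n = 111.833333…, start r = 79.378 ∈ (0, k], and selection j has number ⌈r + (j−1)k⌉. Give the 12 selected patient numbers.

j=1: r + 0k = 79.378 → ⌈·⌉ = 80
j=2: r + 1k = 191.211333… → ⌈·⌉ = 192
j=3: r + 2k = 303.044666… → ⌈·⌉ = 304
j=4: r + 3k = 414.878 → ⌈·⌉ = 415
j=5: r + 4k = 526.711333… → ⌈·⌉ = 527
j=6: r + 5k = 638.544666… → ⌈·⌉ = 639
j=7: r + 6k = 750.378 → ⌈·⌉ = 751
j=8: r + 7k = 862.211333… → ⌈·⌉ = 863
j=9: r + 8k = 974.044666… → ⌈·⌉ = 975
j=10: r + 9k = 1085.878 → ⌈·⌉ = 1086
j=11: r + 10k = 1197.711333… → ⌈·⌉ = 1198
j=12: r + 11k = 1309.544666… → ⌈·⌉ = 1310

80, 192, 304, 415, 527, 639, 751, 863, 975, 1086, 1198, 1310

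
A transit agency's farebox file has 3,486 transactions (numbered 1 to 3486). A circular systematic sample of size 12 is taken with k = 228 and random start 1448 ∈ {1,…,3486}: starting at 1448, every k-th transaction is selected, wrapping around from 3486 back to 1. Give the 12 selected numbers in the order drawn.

1448, 1676, 1904, 2132, 2360, 2588, 2816, 3044, 3272, 14, 242, 470

Selection 1: 1448
Selection 2: 1448 + 228 = 1676
Selection 3: 1676 + 228 = 1904
Selection 4: 1904 + 228 = 2132
Selection 5: 2132 + 228 = 2360
Selection 6: 2360 + 228 = 2588
Selection 7: 2588 + 228 = 2816
Selection 8: 2816 + 228 = 3044
Selection 9: 3044 + 228 = 3272
Selection 10: 3272 + 228 = 3500 → 3500 − 3486 = 14
Selection 11: 14 + 228 = 242
Selection 12: 242 + 228 = 470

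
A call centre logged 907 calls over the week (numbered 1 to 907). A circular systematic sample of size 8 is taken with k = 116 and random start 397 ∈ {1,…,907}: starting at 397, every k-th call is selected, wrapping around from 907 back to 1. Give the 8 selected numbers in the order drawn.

397, 513, 629, 745, 861, 70, 186, 302

Selection 1: 397
Selection 2: 397 + 116 = 513
Selection 3: 513 + 116 = 629
Selection 4: 629 + 116 = 745
Selection 5: 745 + 116 = 861
Selection 6: 861 + 116 = 977 → 977 − 907 = 70
Selection 7: 70 + 116 = 186
Selection 8: 186 + 116 = 302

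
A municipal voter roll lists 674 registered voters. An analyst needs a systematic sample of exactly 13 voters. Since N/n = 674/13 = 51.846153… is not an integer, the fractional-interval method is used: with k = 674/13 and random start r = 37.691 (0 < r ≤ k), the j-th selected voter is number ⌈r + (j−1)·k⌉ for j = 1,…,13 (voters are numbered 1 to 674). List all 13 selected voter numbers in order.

38, 90, 142, 194, 246, 297, 349, 401, 453, 505, 557, 608, 660

j=1: r + 0k = 37.691 → ⌈·⌉ = 38
j=2: r + 1k = 89.537153… → ⌈·⌉ = 90
j=3: r + 2k = 141.383307… → ⌈·⌉ = 142
j=4: r + 3k = 193.229461… → ⌈·⌉ = 194
j=5: r + 4k = 245.075615… → ⌈·⌉ = 246
j=6: r + 5k = 296.921769… → ⌈·⌉ = 297
j=7: r + 6k = 348.767923… → ⌈·⌉ = 349
j=8: r + 7k = 400.614076… → ⌈·⌉ = 401
j=9: r + 8k = 452.460230… → ⌈·⌉ = 453
j=10: r + 9k = 504.306384… → ⌈·⌉ = 505
j=11: r + 10k = 556.152538… → ⌈·⌉ = 557
j=12: r + 11k = 607.998692… → ⌈·⌉ = 608
j=13: r + 12k = 659.844846… → ⌈·⌉ = 660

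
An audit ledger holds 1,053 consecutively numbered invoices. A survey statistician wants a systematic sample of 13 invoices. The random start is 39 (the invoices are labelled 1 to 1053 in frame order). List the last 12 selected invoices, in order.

k = N/n = 1053/13 = 81
2nd selection = 39 + 1×81 = 120
3rd: 120 + 81 = 201
4th: 201 + 81 = 282
5th: 282 + 81 = 363
6th: 363 + 81 = 444
7th: 444 + 81 = 525
8th: 525 + 81 = 606
9th: 606 + 81 = 687
10th: 687 + 81 = 768
11th: 768 + 81 = 849
12th: 849 + 81 = 930
13th: 930 + 81 = 1011

120, 201, 282, 363, 444, 525, 606, 687, 768, 849, 930, 1011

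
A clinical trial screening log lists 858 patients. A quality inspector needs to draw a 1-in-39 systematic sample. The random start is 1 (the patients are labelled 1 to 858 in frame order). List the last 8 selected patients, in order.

547, 586, 625, 664, 703, 742, 781, 820

15th selection = 1 + 14×39 = 547
16th: 547 + 39 = 586
17th: 586 + 39 = 625
18th: 625 + 39 = 664
19th: 664 + 39 = 703
20th: 703 + 39 = 742
21st: 742 + 39 = 781
22nd: 781 + 39 = 820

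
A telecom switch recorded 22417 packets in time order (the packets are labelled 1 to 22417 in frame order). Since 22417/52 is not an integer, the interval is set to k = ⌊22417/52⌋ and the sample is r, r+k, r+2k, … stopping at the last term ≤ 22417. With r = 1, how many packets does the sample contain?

53

k = ⌊22417/52⌋ = 431
Achieved size = ⌊(22417 − 1)/431⌋ + 1 = ⌊22416/431⌋ + 1 = 52 + 1 = 53
(last selection: 1 + 52×431 = 22413 ≤ 22417; next would be 22844 > 22417)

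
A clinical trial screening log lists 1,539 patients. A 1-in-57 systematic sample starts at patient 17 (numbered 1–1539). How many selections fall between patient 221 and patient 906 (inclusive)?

k = 57
First selection ≥ 221: 17 + ⌈(221−17)/57⌉·57 = 17 + 4×57 = 245
Last selection ≤ 906: 17 + ⌊(906−17)/57⌋·57 = 17 + 15×57 = 872
Count = 15 − 4 + 1 = 12

12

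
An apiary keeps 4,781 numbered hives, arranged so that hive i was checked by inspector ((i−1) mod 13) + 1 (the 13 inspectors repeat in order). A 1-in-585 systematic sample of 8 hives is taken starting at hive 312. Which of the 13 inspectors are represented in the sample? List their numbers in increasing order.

13

Consecutive selections differ by k = 585, so their inspector numbers differ by 585 mod 13 = 0.
gcd(585, 13) = 13, so the sample visits 13/13 = 1 distinct residues mod 13.
Start 312 is inspector 13; the inspectors hit are 13.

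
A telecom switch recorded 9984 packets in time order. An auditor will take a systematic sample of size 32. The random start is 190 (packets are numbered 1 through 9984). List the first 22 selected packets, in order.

190, 502, 814, 1126, 1438, 1750, 2062, 2374, 2686, 2998, 3310, 3622, 3934, 4246, 4558, 4870, 5182, 5494, 5806, 6118, 6430, 6742

k = N/n = 9984/32 = 312
packet 1: 190
packet 2: 190 + 312 = 502
packet 3: 502 + 312 = 814
packet 4: 814 + 312 = 1126
packet 5: 1126 + 312 = 1438
packet 6: 1438 + 312 = 1750
packet 7: 1750 + 312 = 2062
packet 8: 2062 + 312 = 2374
packet 9: 2374 + 312 = 2686
packet 10: 2686 + 312 = 2998
packet 11: 2998 + 312 = 3310
packet 12: 3310 + 312 = 3622
packet 13: 3622 + 312 = 3934
packet 14: 3934 + 312 = 4246
packet 15: 4246 + 312 = 4558
packet 16: 4558 + 312 = 4870
packet 17: 4870 + 312 = 5182
packet 18: 5182 + 312 = 5494
packet 19: 5494 + 312 = 5806
packet 20: 5806 + 312 = 6118
packet 21: 6118 + 312 = 6430
packet 22: 6430 + 312 = 6742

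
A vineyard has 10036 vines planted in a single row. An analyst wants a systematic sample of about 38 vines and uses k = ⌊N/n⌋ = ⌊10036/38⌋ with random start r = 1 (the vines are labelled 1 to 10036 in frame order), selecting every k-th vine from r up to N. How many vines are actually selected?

k = ⌊10036/38⌋ = 264
Achieved size = ⌊(10036 − 1)/264⌋ + 1 = ⌊10035/264⌋ + 1 = 38 + 1 = 39
(last selection: 1 + 38×264 = 10033 ≤ 10036; next would be 10297 > 10036)

39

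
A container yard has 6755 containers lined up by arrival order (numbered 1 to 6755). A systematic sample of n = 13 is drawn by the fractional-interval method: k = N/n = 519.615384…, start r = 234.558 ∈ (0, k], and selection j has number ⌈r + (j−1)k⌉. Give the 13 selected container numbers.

235, 755, 1274, 1794, 2314, 2833, 3353, 3872, 4392, 4912, 5431, 5951, 6470

j=1: r + 0k = 234.558 → ⌈·⌉ = 235
j=2: r + 1k = 754.173384… → ⌈·⌉ = 755
j=3: r + 2k = 1273.788769… → ⌈·⌉ = 1274
j=4: r + 3k = 1793.404153… → ⌈·⌉ = 1794
j=5: r + 4k = 2313.019538… → ⌈·⌉ = 2314
j=6: r + 5k = 2832.634923… → ⌈·⌉ = 2833
j=7: r + 6k = 3352.250307… → ⌈·⌉ = 3353
j=8: r + 7k = 3871.865692… → ⌈·⌉ = 3872
j=9: r + 8k = 4391.481076… → ⌈·⌉ = 4392
j=10: r + 9k = 4911.096461… → ⌈·⌉ = 4912
j=11: r + 10k = 5430.711846… → ⌈·⌉ = 5431
j=12: r + 11k = 5950.327230… → ⌈·⌉ = 5951
j=13: r + 12k = 6469.942615… → ⌈·⌉ = 6470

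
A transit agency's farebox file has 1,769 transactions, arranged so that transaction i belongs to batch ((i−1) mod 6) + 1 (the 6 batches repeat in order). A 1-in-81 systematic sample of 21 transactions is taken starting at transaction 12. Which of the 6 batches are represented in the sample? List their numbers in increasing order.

3, 6

Consecutive selections differ by k = 81, so their batch numbers differ by 81 mod 6 = 3.
gcd(81, 6) = 3, so the sample visits 6/3 = 2 distinct residues mod 6.
Start 12 is batch 6; the batches hit are 3, 6.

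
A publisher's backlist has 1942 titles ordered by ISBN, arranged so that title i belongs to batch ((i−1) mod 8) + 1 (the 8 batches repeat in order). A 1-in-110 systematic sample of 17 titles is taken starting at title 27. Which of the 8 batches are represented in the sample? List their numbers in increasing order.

Consecutive selections differ by k = 110, so their batch numbers differ by 110 mod 8 = 6.
gcd(110, 8) = 2, so the sample visits 8/2 = 4 distinct residues mod 8.
Start 27 is batch 3; the batches hit are 1, 3, 5, 7.

1, 3, 5, 7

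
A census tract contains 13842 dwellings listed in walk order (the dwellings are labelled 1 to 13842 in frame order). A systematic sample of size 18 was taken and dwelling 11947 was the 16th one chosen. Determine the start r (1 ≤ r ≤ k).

k = 13842/18 = 769
r = 11947 − (16−1)×769 = 11947 − 11535 = 412

412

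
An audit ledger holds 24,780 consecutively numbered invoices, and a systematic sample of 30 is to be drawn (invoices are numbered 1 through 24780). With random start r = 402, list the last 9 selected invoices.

k = N/n = 24780/30 = 826
22nd selection = 402 + 21×826 = 17748
23rd: 17748 + 826 = 18574
24th: 18574 + 826 = 19400
25th: 19400 + 826 = 20226
26th: 20226 + 826 = 21052
27th: 21052 + 826 = 21878
28th: 21878 + 826 = 22704
29th: 22704 + 826 = 23530
30th: 23530 + 826 = 24356

17748, 18574, 19400, 20226, 21052, 21878, 22704, 23530, 24356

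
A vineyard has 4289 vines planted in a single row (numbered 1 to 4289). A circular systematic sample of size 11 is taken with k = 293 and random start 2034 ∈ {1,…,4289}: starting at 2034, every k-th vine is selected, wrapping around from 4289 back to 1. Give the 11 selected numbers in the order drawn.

2034, 2327, 2620, 2913, 3206, 3499, 3792, 4085, 89, 382, 675

Selection 1: 2034
Selection 2: 2034 + 293 = 2327
Selection 3: 2327 + 293 = 2620
Selection 4: 2620 + 293 = 2913
Selection 5: 2913 + 293 = 3206
Selection 6: 3206 + 293 = 3499
Selection 7: 3499 + 293 = 3792
Selection 8: 3792 + 293 = 4085
Selection 9: 4085 + 293 = 4378 → 4378 − 4289 = 89
Selection 10: 89 + 293 = 382
Selection 11: 382 + 293 = 675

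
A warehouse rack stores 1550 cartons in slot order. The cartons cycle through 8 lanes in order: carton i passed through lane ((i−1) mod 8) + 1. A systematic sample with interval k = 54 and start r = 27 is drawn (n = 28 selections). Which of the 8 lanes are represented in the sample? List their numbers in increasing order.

Consecutive selections differ by k = 54, so their lane numbers differ by 54 mod 8 = 6.
gcd(54, 8) = 2, so the sample visits 8/2 = 4 distinct residues mod 8.
Start 27 is lane 3; the lanes hit are 1, 3, 5, 7.

1, 3, 5, 7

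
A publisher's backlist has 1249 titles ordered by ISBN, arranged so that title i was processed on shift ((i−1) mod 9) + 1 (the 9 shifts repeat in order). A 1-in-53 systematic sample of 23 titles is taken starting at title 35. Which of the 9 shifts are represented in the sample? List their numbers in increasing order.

1, 2, 3, 4, 5, 6, 7, 8, 9

Consecutive selections differ by k = 53, so their shift numbers differ by 53 mod 9 = 8.
gcd(53, 9) = 1, so the sample visits 9/1 = 9 distinct residues mod 9.
Start 35 is shift 8; the shifts hit are 1, 2, 3, 4, 5, 6, 7, 8, 9.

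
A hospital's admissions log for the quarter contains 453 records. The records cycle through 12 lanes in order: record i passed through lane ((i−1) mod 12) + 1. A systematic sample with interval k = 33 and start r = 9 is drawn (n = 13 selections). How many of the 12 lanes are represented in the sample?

4

Consecutive selections differ by k = 33, so their lane numbers differ by 33 mod 12 = 9.
gcd(33, 12) = 3, so the sample visits 12/3 = 4 distinct residues mod 12.
Start 9 is lane 9; the lanes hit are 3, 6, 9, 12.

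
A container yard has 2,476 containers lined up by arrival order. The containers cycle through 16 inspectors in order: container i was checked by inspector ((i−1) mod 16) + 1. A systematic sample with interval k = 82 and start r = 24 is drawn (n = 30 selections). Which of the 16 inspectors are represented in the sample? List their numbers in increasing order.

Consecutive selections differ by k = 82, so their inspector numbers differ by 82 mod 16 = 2.
gcd(82, 16) = 2, so the sample visits 16/2 = 8 distinct residues mod 16.
Start 24 is inspector 8; the inspectors hit are 2, 4, 6, 8, 10, 12, 14, 16.

2, 4, 6, 8, 10, 12, 14, 16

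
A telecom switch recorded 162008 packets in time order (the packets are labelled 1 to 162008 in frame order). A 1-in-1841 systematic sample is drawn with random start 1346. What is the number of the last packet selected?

161513

k = 1841
88th selection = r + (88−1)·k = 1346 + 87×1841 = 1346 + 160167 = 161513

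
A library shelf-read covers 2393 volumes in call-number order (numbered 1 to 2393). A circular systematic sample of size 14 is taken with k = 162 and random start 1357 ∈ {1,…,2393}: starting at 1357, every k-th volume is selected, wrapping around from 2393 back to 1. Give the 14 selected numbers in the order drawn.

1357, 1519, 1681, 1843, 2005, 2167, 2329, 98, 260, 422, 584, 746, 908, 1070

Selection 1: 1357
Selection 2: 1357 + 162 = 1519
Selection 3: 1519 + 162 = 1681
Selection 4: 1681 + 162 = 1843
Selection 5: 1843 + 162 = 2005
Selection 6: 2005 + 162 = 2167
Selection 7: 2167 + 162 = 2329
Selection 8: 2329 + 162 = 2491 → 2491 − 2393 = 98
Selection 9: 98 + 162 = 260
Selection 10: 260 + 162 = 422
Selection 11: 422 + 162 = 584
Selection 12: 584 + 162 = 746
Selection 13: 746 + 162 = 908
Selection 14: 908 + 162 = 1070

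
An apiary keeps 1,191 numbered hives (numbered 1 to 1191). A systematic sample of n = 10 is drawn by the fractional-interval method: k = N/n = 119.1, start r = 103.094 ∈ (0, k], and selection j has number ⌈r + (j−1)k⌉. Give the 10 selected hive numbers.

j=1: r + 0k = 103.094 → ⌈·⌉ = 104
j=2: r + 1k = 222.194 → ⌈·⌉ = 223
j=3: r + 2k = 341.294 → ⌈·⌉ = 342
j=4: r + 3k = 460.394 → ⌈·⌉ = 461
j=5: r + 4k = 579.494 → ⌈·⌉ = 580
j=6: r + 5k = 698.594 → ⌈·⌉ = 699
j=7: r + 6k = 817.694 → ⌈·⌉ = 818
j=8: r + 7k = 936.794 → ⌈·⌉ = 937
j=9: r + 8k = 1055.894 → ⌈·⌉ = 1056
j=10: r + 9k = 1174.994 → ⌈·⌉ = 1175

104, 223, 342, 461, 580, 699, 818, 937, 1056, 1175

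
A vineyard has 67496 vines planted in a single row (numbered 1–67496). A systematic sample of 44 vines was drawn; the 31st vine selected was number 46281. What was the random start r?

k = 67496/44 = 1534
r = 46281 − (31−1)×1534 = 46281 − 46020 = 261

261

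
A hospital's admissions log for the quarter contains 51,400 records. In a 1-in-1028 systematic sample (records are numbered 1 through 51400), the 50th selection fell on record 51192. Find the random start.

820

k = 1028
r = 51192 − (50−1)×1028 = 51192 − 50372 = 820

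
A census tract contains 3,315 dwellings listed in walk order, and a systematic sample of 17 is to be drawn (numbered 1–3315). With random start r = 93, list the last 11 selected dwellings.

k = N/n = 3315/17 = 195
7th selection = 93 + 6×195 = 1263
8th: 1263 + 195 = 1458
9th: 1458 + 195 = 1653
10th: 1653 + 195 = 1848
11th: 1848 + 195 = 2043
12th: 2043 + 195 = 2238
13th: 2238 + 195 = 2433
14th: 2433 + 195 = 2628
15th: 2628 + 195 = 2823
16th: 2823 + 195 = 3018
17th: 3018 + 195 = 3213

1263, 1458, 1653, 1848, 2043, 2238, 2433, 2628, 2823, 3018, 3213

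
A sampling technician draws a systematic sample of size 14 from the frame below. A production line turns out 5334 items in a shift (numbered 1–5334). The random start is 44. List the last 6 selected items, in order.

k = N/n = 5334/14 = 381
9th selection = 44 + 8×381 = 3092
10th: 3092 + 381 = 3473
11th: 3473 + 381 = 3854
12th: 3854 + 381 = 4235
13th: 4235 + 381 = 4616
14th: 4616 + 381 = 4997

3092, 3473, 3854, 4235, 4616, 4997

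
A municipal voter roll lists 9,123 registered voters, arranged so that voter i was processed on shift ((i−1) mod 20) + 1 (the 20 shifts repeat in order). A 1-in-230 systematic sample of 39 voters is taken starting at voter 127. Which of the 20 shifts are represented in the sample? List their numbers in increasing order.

Consecutive selections differ by k = 230, so their shift numbers differ by 230 mod 20 = 10.
gcd(230, 20) = 10, so the sample visits 20/10 = 2 distinct residues mod 20.
Start 127 is shift 7; the shifts hit are 7, 17.

7, 17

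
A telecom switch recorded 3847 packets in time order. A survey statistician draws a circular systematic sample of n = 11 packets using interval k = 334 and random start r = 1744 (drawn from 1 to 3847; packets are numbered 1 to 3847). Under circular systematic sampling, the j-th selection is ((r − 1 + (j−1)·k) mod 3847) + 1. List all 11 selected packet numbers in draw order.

1744, 2078, 2412, 2746, 3080, 3414, 3748, 235, 569, 903, 1237

Selection 1: 1744
Selection 2: 1744 + 334 = 2078
Selection 3: 2078 + 334 = 2412
Selection 4: 2412 + 334 = 2746
Selection 5: 2746 + 334 = 3080
Selection 6: 3080 + 334 = 3414
Selection 7: 3414 + 334 = 3748
Selection 8: 3748 + 334 = 4082 → 4082 − 3847 = 235
Selection 9: 235 + 334 = 569
Selection 10: 569 + 334 = 903
Selection 11: 903 + 334 = 1237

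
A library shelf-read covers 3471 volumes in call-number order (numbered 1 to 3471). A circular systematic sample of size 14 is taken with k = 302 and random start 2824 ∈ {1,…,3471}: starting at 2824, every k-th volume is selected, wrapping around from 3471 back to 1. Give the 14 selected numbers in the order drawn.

Selection 1: 2824
Selection 2: 2824 + 302 = 3126
Selection 3: 3126 + 302 = 3428
Selection 4: 3428 + 302 = 3730 → 3730 − 3471 = 259
Selection 5: 259 + 302 = 561
Selection 6: 561 + 302 = 863
Selection 7: 863 + 302 = 1165
Selection 8: 1165 + 302 = 1467
Selection 9: 1467 + 302 = 1769
Selection 10: 1769 + 302 = 2071
Selection 11: 2071 + 302 = 2373
Selection 12: 2373 + 302 = 2675
Selection 13: 2675 + 302 = 2977
Selection 14: 2977 + 302 = 3279

2824, 3126, 3428, 259, 561, 863, 1165, 1467, 1769, 2071, 2373, 2675, 2977, 3279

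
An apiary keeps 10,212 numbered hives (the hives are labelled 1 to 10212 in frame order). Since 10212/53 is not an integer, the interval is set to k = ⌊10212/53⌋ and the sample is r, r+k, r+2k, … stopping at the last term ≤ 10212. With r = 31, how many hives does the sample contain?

k = ⌊10212/53⌋ = 192
Achieved size = ⌊(10212 − 31)/192⌋ + 1 = ⌊10181/192⌋ + 1 = 53 + 1 = 54
(last selection: 31 + 53×192 = 10207 ≤ 10212; next would be 10399 > 10212)

54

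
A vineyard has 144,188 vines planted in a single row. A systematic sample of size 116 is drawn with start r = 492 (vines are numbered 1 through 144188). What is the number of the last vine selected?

143437

k = 144188/116 = 1243
116th selection = r + (116−1)·k = 492 + 115×1243 = 492 + 142945 = 143437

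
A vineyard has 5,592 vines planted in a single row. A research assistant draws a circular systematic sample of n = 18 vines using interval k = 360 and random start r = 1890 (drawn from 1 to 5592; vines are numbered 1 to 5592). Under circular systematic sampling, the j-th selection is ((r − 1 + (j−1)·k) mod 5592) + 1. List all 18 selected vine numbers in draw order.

1890, 2250, 2610, 2970, 3330, 3690, 4050, 4410, 4770, 5130, 5490, 258, 618, 978, 1338, 1698, 2058, 2418

Selection 1: 1890
Selection 2: 1890 + 360 = 2250
Selection 3: 2250 + 360 = 2610
Selection 4: 2610 + 360 = 2970
Selection 5: 2970 + 360 = 3330
Selection 6: 3330 + 360 = 3690
Selection 7: 3690 + 360 = 4050
Selection 8: 4050 + 360 = 4410
Selection 9: 4410 + 360 = 4770
Selection 10: 4770 + 360 = 5130
Selection 11: 5130 + 360 = 5490
Selection 12: 5490 + 360 = 5850 → 5850 − 5592 = 258
Selection 13: 258 + 360 = 618
Selection 14: 618 + 360 = 978
Selection 15: 978 + 360 = 1338
Selection 16: 1338 + 360 = 1698
Selection 17: 1698 + 360 = 2058
Selection 18: 2058 + 360 = 2418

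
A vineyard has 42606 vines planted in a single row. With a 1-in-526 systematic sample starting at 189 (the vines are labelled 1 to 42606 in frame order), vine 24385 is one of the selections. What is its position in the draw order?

k = 526
position = (24385 − 189)/526 + 1 = 24196/526 + 1 = 46 + 1 = 47

47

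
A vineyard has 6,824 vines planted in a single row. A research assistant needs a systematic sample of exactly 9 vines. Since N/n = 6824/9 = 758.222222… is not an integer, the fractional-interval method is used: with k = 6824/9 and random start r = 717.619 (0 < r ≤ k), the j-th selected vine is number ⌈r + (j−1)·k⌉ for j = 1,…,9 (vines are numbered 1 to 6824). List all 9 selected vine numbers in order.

j=1: r + 0k = 717.619 → ⌈·⌉ = 718
j=2: r + 1k = 1475.841222… → ⌈·⌉ = 1476
j=3: r + 2k = 2234.063444… → ⌈·⌉ = 2235
j=4: r + 3k = 2992.285666… → ⌈·⌉ = 2993
j=5: r + 4k = 3750.507888… → ⌈·⌉ = 3751
j=6: r + 5k = 4508.730111… → ⌈·⌉ = 4509
j=7: r + 6k = 5266.952333… → ⌈·⌉ = 5267
j=8: r + 7k = 6025.174555… → ⌈·⌉ = 6026
j=9: r + 8k = 6783.396777… → ⌈·⌉ = 6784

718, 1476, 2235, 2993, 3751, 4509, 5267, 6026, 6784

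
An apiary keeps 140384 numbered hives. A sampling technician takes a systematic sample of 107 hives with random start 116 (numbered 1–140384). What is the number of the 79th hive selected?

102452

k = 140384/107 = 1312
79th selection = r + (79−1)·k = 116 + 78×1312 = 116 + 102336 = 102452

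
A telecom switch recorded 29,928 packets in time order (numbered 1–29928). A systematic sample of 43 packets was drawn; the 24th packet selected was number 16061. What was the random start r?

53

k = 29928/43 = 696
r = 16061 − (24−1)×696 = 16061 − 16008 = 53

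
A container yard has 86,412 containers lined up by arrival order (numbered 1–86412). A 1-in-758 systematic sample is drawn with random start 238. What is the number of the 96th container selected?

72248

k = 758
96th selection = r + (96−1)·k = 238 + 95×758 = 238 + 72010 = 72248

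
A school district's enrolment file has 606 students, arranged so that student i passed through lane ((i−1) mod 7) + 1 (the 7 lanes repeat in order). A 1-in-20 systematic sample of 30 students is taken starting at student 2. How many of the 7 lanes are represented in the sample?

Consecutive selections differ by k = 20, so their lane numbers differ by 20 mod 7 = 6.
gcd(20, 7) = 1, so the sample visits 7/1 = 7 distinct residues mod 7.
Start 2 is lane 2; the lanes hit are 1, 2, 3, 4, 5, 6, 7.

7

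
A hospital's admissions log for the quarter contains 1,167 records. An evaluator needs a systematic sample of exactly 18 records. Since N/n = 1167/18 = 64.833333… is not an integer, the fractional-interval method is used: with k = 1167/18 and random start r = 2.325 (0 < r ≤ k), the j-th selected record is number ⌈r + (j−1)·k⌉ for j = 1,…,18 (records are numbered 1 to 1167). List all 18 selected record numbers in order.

3, 68, 132, 197, 262, 327, 392, 457, 521, 586, 651, 716, 781, 846, 910, 975, 1040, 1105

j=1: r + 0k = 2.325 → ⌈·⌉ = 3
j=2: r + 1k = 67.158333… → ⌈·⌉ = 68
j=3: r + 2k = 131.991666… → ⌈·⌉ = 132
j=4: r + 3k = 196.825 → ⌈·⌉ = 197
j=5: r + 4k = 261.658333… → ⌈·⌉ = 262
j=6: r + 5k = 326.491666… → ⌈·⌉ = 327
j=7: r + 6k = 391.325 → ⌈·⌉ = 392
j=8: r + 7k = 456.158333… → ⌈·⌉ = 457
j=9: r + 8k = 520.991666… → ⌈·⌉ = 521
j=10: r + 9k = 585.825 → ⌈·⌉ = 586
j=11: r + 10k = 650.658333… → ⌈·⌉ = 651
j=12: r + 11k = 715.491666… → ⌈·⌉ = 716
j=13: r + 12k = 780.325 → ⌈·⌉ = 781
j=14: r + 13k = 845.158333… → ⌈·⌉ = 846
j=15: r + 14k = 909.991666… → ⌈·⌉ = 910
j=16: r + 15k = 974.825 → ⌈·⌉ = 975
j=17: r + 16k = 1039.658333… → ⌈·⌉ = 1040
j=18: r + 17k = 1104.491666… → ⌈·⌉ = 1105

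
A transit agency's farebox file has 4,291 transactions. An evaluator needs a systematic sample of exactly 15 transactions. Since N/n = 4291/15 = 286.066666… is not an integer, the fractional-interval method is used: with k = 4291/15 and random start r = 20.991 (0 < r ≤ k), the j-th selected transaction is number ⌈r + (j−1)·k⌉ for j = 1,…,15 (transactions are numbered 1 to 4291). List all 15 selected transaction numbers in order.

j=1: r + 0k = 20.991 → ⌈·⌉ = 21
j=2: r + 1k = 307.057666… → ⌈·⌉ = 308
j=3: r + 2k = 593.124333… → ⌈·⌉ = 594
j=4: r + 3k = 879.191 → ⌈·⌉ = 880
j=5: r + 4k = 1165.257666… → ⌈·⌉ = 1166
j=6: r + 5k = 1451.324333… → ⌈·⌉ = 1452
j=7: r + 6k = 1737.391 → ⌈·⌉ = 1738
j=8: r + 7k = 2023.457666… → ⌈·⌉ = 2024
j=9: r + 8k = 2309.524333… → ⌈·⌉ = 2310
j=10: r + 9k = 2595.591 → ⌈·⌉ = 2596
j=11: r + 10k = 2881.657666… → ⌈·⌉ = 2882
j=12: r + 11k = 3167.724333… → ⌈·⌉ = 3168
j=13: r + 12k = 3453.791 → ⌈·⌉ = 3454
j=14: r + 13k = 3739.857666… → ⌈·⌉ = 3740
j=15: r + 14k = 4025.924333… → ⌈·⌉ = 4026

21, 308, 594, 880, 1166, 1452, 1738, 2024, 2310, 2596, 2882, 3168, 3454, 3740, 4026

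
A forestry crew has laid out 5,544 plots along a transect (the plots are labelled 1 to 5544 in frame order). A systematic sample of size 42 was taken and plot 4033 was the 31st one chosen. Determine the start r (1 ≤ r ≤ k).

73

k = 5544/42 = 132
r = 4033 − (31−1)×132 = 4033 − 3960 = 73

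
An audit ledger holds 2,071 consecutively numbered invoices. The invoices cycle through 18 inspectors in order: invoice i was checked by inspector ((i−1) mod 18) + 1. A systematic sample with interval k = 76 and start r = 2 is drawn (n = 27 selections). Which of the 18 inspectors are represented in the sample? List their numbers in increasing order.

2, 4, 6, 8, 10, 12, 14, 16, 18

Consecutive selections differ by k = 76, so their inspector numbers differ by 76 mod 18 = 4.
gcd(76, 18) = 2, so the sample visits 18/2 = 9 distinct residues mod 18.
Start 2 is inspector 2; the inspectors hit are 2, 4, 6, 8, 10, 12, 14, 16, 18.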